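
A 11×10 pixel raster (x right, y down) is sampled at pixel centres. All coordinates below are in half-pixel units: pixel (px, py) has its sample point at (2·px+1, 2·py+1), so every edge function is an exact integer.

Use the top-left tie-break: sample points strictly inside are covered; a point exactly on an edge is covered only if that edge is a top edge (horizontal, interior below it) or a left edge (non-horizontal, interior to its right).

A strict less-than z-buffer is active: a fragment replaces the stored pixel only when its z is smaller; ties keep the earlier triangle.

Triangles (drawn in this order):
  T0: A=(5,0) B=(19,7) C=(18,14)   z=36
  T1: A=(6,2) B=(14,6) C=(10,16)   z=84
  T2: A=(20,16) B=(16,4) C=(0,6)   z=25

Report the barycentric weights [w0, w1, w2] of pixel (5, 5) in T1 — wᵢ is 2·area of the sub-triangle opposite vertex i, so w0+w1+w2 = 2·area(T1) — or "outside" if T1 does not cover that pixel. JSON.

T0:
  2·area = 105
  edge (5, 0)→(19, 7): d=(14,7) right/bottom  bias=-1
  edge (19, 7)→(18, 14): d=(-1,7) right/bottom  bias=-1
  edge (18, 14)→(5, 0): d=(-13,-14) top-left  bias=+0
    (3,0)@(7, 1): e=[0,90,15] → ·  [on edge]
    (4,1)@(9, 3): e=[14,74,17] → #
    (5,1)@(11, 3): e=[0,60,45] → ·  [on edge]
    (4,2)@(9, 5): e=[42,72,-9] → ·
    (5,2)@(11, 5): e=[28,58,19] → #
    (6,2)@(13, 5): e=[14,44,47] → #
    (7,2)@(15, 5): e=[0,30,75] → ·  [on edge]
    (5,3)@(11, 7): e=[56,56,-7] → ·
    (6,3)@(13, 7): e=[42,42,21] → #
    (7,3)@(15, 7): e=[28,28,49] → #
    (8,3)@(17, 7): e=[14,14,77] → #
    (9,3)@(19, 7): e=[0,0,105] → ·  [on edge]
  covered (9 px):
    · · · · · · · · · · ·
    · · · · # · · · · · ·
    · · · · · # # · · · ·
    · · · · · · # # # · ·
    · · · · · · · # # · ·
    · · · · · · · · # · ·
    · · · · · · · · · · ·
    · · · · · · · · · · ·
    · · · · · · · · · · ·
    · · · · · · · · · · ·
T1:
  2·area = 96
  edge (6, 2)→(14, 6): d=(8,4) right/bottom  bias=-1
  edge (14, 6)→(10, 16): d=(-4,10) right/bottom  bias=-1
  edge (10, 16)→(6, 2): d=(-4,-14) top-left  bias=+0
    (3,1)@(7, 3): e=[4,82,10] → #
    (4,1)@(9, 3): e=[-4,62,38] → ·
    (3,2)@(7, 5): e=[20,74,2] → #
    (4,2)@(9, 5): e=[12,54,30] → #
    (5,2)@(11, 5): e=[4,34,58] → #
    (6,2)@(13, 5): e=[-4,14,86] → ·
    (3,3)@(7, 7): e=[36,66,-6] → ·
    (4,3)@(9, 7): e=[28,46,22] → #
    (6,3)@(13, 7): e=[12,6,78] → #
    (7,3)@(15, 7): e=[4,-14,106] → ·
    (4,4)@(9, 9): e=[44,38,14] → #
    (6,4)@(13, 9): e=[28,-2,70] → ·
  covered (12 px):
    · · · · · · · · · · ·
    · · · # · · · · · · ·
    · · · # # # · · · · ·
    · · · · # # # · · · ·
    · · · · # # · · · · ·
    · · · · # # · · · · ·
    · · · · · # · · · · ·
    · · · · · · · · · · ·
    · · · · · · · · · · ·
    · · · · · · · · · · ·
T2:
  2·area = 200  (B↔C swapped to make it positive)
  edge (20, 16)→(0, 6): d=(-20,-10) top-left  bias=+0
  edge (0, 6)→(16, 4): d=(16,-2) top-left  bias=+0
  edge (16, 4)→(20, 16): d=(4,12) right/bottom  bias=-1
    (7,0)@(15, 1): e=[250,-50,0] → ·  [on edge]
    (4,2)@(9, 5): e=[110,2,88] → #
    (5,2)@(11, 5): e=[130,6,64] → #
    (6,2)@(13, 5): e=[150,10,40] → #
    (7,2)@(15, 5): e=[170,14,16] → #
    (8,2)@(17, 5): e=[190,18,-8] → ·
    (1,3)@(3, 7): e=[10,22,168] → #
    (2,3)@(5, 7): e=[30,26,144] → #
    (3,3)@(7, 7): e=[50,30,120] → #
    (8,3)@(17, 7): e=[150,50,0] → ·  [on edge]
    (1,4)@(3, 9): e=[-30,54,176] → ·
    (2,4)@(5, 9): e=[-10,58,152] → ·
    (9,6)@(19, 13): e=[50,150,0] → ·  [on edge]
    (10,9)@(21, 19): e=[-50,250,0] → ·  [on edge]
  covered (24 px):
    · · · · · · · · · · ·
    · · · · · · · · · · ·
    · · · · # # # # · · ·
    · # # # # # # # · · ·
    · · · # # # # # # · ·
    · · · · · # # # # · ·
    · · · · · · · # # · ·
    · · · · · · · · · # ·
    · · · · · · · · · · ·
    · · · · · · · · · · ·

Result: [10,34,52]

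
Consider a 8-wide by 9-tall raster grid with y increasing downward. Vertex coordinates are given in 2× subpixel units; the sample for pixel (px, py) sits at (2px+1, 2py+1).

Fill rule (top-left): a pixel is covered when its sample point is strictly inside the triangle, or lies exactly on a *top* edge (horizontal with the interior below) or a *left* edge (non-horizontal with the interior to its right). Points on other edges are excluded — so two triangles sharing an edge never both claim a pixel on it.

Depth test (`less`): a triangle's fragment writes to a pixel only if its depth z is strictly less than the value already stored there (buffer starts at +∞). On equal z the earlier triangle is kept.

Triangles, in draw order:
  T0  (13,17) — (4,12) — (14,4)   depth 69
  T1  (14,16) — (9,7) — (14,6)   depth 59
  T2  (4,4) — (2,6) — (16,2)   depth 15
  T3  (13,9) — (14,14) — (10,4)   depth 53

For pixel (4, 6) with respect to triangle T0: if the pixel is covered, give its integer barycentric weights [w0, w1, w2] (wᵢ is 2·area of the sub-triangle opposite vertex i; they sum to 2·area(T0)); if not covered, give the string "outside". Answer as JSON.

T0:
  2·area = 122
  edge (13, 17)→(4, 12): d=(-9,-5) top-left  bias=+0
  edge (4, 12)→(14, 4): d=(10,-8) top-left  bias=+0
  edge (14, 4)→(13, 17): d=(-1,13) right/bottom  bias=-1
    (6,2)@(13, 5): e=[108,2,12] → █
    (7,2)@(15, 5): e=[118,18,-14] → ·
    (5,3)@(11, 7): e=[80,6,36] → █
    (7,3)@(15, 7): e=[100,38,-16] → ·
    (4,4)@(9, 9): e=[52,10,60] → █
    (7,4)@(15, 9): e=[82,58,-18] → ·
    (3,5)@(7, 11): e=[24,14,84] → █
    (7,5)@(15, 11): e=[64,78,-20] → ·
    (3,6)@(7, 13): e=[6,34,82] → █
    (7,6)@(15, 13): e=[46,98,-22] → ·
    (3,7)@(7, 15): e=[-12,54,80] → ·
    (4,7)@(9, 15): e=[-2,70,54] → ·
    (6,8)@(13, 17): e=[0,122,0] → ·  [on edge]
  covered (16 px):
    · · · · · · · ·
    · · · · · · · ·
    · · · · · · █ ·
    · · · · · █ █ ·
    · · · · █ █ █ ·
    · · · █ █ █ █ ·
    · · · █ █ █ █ ·
    · · · · · █ █ ·
    · · · · · · · ·
T1:
  2·area = 50
  edge (14, 16)→(9, 7): d=(-5,-9) top-left  bias=+0
  edge (9, 7)→(14, 6): d=(5,-1) top-left  bias=+0
  edge (14, 6)→(14, 16): d=(0,10) right/bottom  bias=-1
    (4,3)@(9, 7): e=[0,0,50] → █  [on edge]
    (5,3)@(11, 7): e=[18,2,30] → █
    (6,3)@(13, 7): e=[36,4,10] → █
    (7,3)@(15, 7): e=[54,6,-10] → ·
    (4,4)@(9, 9): e=[-10,10,50] → ·
    (5,4)@(11, 9): e=[8,12,30] → █
    (7,4)@(15, 9): e=[44,16,-10] → ·
    (5,5)@(11, 11): e=[-2,22,30] → ·
    (6,5)@(13, 11): e=[16,24,10] → █
    (7,5)@(15, 11): e=[34,26,-10] → ·
    (6,6)@(13, 13): e=[6,34,10] → █
    (7,6)@(15, 13): e=[24,36,-10] → ·
  covered (7 px):
    · · · · · · · ·
    · · · · · · · ·
    · · · · · · · ·
    · · · · █ █ █ ·
    · · · · · █ █ ·
    · · · · · · █ ·
    · · · · · · █ ·
    · · · · · · · ·
    · · · · · · · ·
T2:
  2·area = 20  (B↔C swapped to make it positive)
  edge (4, 4)→(16, 2): d=(12,-2) top-left  bias=+0
  edge (16, 2)→(2, 6): d=(-14,4) right/bottom  bias=-1
  edge (2, 6)→(4, 4): d=(2,-2) top-left  bias=+0
    (3,0)@(7, 1): e=[-30,50,0] → ·  [on edge]
    (2,1)@(5, 3): e=[-10,30,0] → ·  [on edge]
    (5,1)@(11, 3): e=[2,6,12] → █
    (6,1)@(13, 3): e=[6,-2,16] → ·
    (1,2)@(3, 5): e=[10,10,0] → █  [on edge]
    (2,2)@(5, 5): e=[14,2,4] → █
    (3,2)@(7, 5): e=[18,-6,8] → ·
    (5,2)@(11, 5): e=[26,-22,16] → ·
    (0,3)@(1, 7): e=[30,-10,0] → ·  [on edge]
    (1,3)@(3, 7): e=[34,-18,4] → ·
    (2,3)@(5, 7): e=[38,-26,8] → ·
  covered (3 px):
    · · · · · · · ·
    · · · · · █ · ·
    · █ █ · · · · ·
    · · · · · · · ·
    · · · · · · · ·
    · · · · · · · ·
    · · · · · · · ·
    · · · · · · · ·
    · · · · · · · ·
T3:
  2·area = 10
  edge (13, 9)→(14, 14): d=(1,5) right/bottom  bias=-1
  edge (14, 14)→(10, 4): d=(-4,-10) top-left  bias=+0
  edge (10, 4)→(13, 9): d=(3,5) right/bottom  bias=-1
    (6,4)@(13, 9): e=[0,10,0] → ·  [on edge]
    (6,5)@(13, 11): e=[2,2,6] → █
    (7,5)@(15, 11): e=[-8,22,-4] → ·
    (6,6)@(13, 13): e=[4,-6,12] → ·
  covered (1 px):
    · · · · · · · ·
    · · · · · · · ·
    · · · · · · · ·
    · · · · · · · ·
    · · · · · · · ·
    · · · · · · █ ·
    · · · · · · · ·
    · · · · · · · ·
    · · · · · · · ·

Final: [50,56,16]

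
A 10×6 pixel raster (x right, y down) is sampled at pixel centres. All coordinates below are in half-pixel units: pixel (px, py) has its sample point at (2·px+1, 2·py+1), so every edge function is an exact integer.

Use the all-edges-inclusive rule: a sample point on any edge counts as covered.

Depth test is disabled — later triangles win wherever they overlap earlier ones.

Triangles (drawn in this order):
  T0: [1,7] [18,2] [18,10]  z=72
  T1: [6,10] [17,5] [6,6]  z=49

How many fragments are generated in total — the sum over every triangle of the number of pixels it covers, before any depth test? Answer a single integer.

T0:
  2·area = 136
  edge (1, 7)→(18, 2): d=(17,-5) inclusive
  edge (18, 2)→(18, 10): d=(0,8) inclusive
  edge (18, 10)→(1, 7): d=(-17,-3) inclusive
    (7,1)@(15, 3): e=[2,24,110] → █
    (8,1)@(17, 3): e=[12,8,116] → █
    (9,1)@(19, 3): e=[22,-8,122] → ·
    (4,2)@(9, 5): e=[6,72,58] → █
    (5,2)@(11, 5): e=[16,56,64] → █
    (6,2)@(13, 5): e=[26,40,70] → █
    (9,2)@(19, 5): e=[56,-8,88] → ·
    (0,3)@(1, 7): e=[0,136,0] → █  [on edge]
    (1,3)@(3, 7): e=[10,120,6] → █
    (2,3)@(5, 7): e=[20,104,12] → █
    (3,3)@(7, 7): e=[30,88,18] → █
    (9,3)@(19, 7): e=[90,-8,54] → ·
  covered (19 px):
    · · · · · · · · · ·
    · · · · · · · █ █ ·
    · · · · █ █ █ █ █ ·
    █ █ █ █ █ █ █ █ █ ·
    · · · · · · █ █ █ ·
    · · · · · · · · · ·
T1:
  2·area = 44  (B↔C swapped to make it positive)
  edge (6, 10)→(6, 6): d=(0,-4) inclusive
  edge (6, 6)→(17, 5): d=(11,-1) inclusive
  edge (17, 5)→(6, 10): d=(-11,5) inclusive
    (8,2)@(17, 5): e=[44,0,0] → █  [on edge]
    (9,2)@(19, 5): e=[52,2,-10] → ·
    (3,3)@(7, 7): e=[4,12,28] → █
    (4,3)@(9, 7): e=[12,14,18] → █
    (5,3)@(11, 7): e=[20,16,8] → █
    (6,3)@(13, 7): e=[28,18,-2] → ·
    (8,3)@(17, 7): e=[44,22,-22] → ·
    (3,4)@(7, 9): e=[4,34,6] → █
    (4,4)@(9, 9): e=[12,36,-4] → ·
    (5,4)@(11, 9): e=[20,38,-14] → ·
    (3,5)@(7, 11): e=[4,56,-16] → ·
  covered (5 px):
    · · · · · · · · · ·
    · · · · · · · · · ·
    · · · · · · · · █ ·
    · · · █ █ █ · · · ·
    · · · █ · · · · · ·
    · · · · · · · · · ·

Final: 24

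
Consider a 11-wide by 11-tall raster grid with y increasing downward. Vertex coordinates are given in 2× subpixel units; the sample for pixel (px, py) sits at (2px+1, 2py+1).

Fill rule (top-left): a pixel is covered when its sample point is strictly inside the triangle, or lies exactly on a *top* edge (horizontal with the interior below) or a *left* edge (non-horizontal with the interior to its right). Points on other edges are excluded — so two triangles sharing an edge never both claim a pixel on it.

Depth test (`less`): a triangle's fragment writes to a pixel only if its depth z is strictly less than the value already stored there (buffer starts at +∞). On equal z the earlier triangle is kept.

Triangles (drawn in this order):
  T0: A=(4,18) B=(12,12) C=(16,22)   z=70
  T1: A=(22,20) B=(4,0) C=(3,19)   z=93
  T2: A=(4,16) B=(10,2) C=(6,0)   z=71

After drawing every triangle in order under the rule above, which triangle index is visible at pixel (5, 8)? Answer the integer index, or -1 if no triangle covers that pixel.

T0:
  2·area = 104
  edge (4, 18)→(12, 12): d=(8,-6) top-left  bias=+0
  edge (12, 12)→(16, 22): d=(4,10) right/bottom  bias=-1
  edge (16, 22)→(4, 18): d=(-12,-4) top-left  bias=+0
    (5,6)@(11, 13): e=[2,14,88] → █
    (6,6)@(13, 13): e=[14,-6,96] → ·
    (4,7)@(9, 15): e=[6,42,56] → █
    (6,7)@(13, 15): e=[30,2,72] → █
    (7,7)@(15, 15): e=[42,-18,80] → ·
    (0,8)@(1, 17): e=[-26,130,0] → ·  [on edge]
    (3,8)@(7, 17): e=[10,70,24] → █
    (7,8)@(15, 17): e=[58,-10,56] → ·
    (3,9)@(7, 19): e=[26,78,0] → █  [on edge]
    (7,9)@(15, 19): e=[74,-2,32] → ·
    (3,10)@(7, 21): e=[42,86,-24] → ·
    (4,10)@(9, 21): e=[54,66,-16] → ·
    (6,10)@(13, 21): e=[78,26,0] → █  [on edge]
  covered (14 px):
    · · · · · · · · · · ·
    · · · · · · · · · · ·
    · · · · · · · · · · ·
    · · · · · · · · · · ·
    · · · · · · · · · · ·
    · · · · · · · · · · ·
    · · · · · █ · · · · ·
    · · · · █ █ █ · · · ·
    · · · █ █ █ █ · · · ·
    · · · █ █ █ █ · · · ·
    · · · · · · █ █ · · ·
T1:
  2·area = 362  (B↔C swapped to make it positive)
  edge (22, 20)→(3, 19): d=(-19,-1) top-left  bias=+0
  edge (3, 19)→(4, 0): d=(1,-19) top-left  bias=+0
  edge (4, 0)→(22, 20): d=(18,20) right/bottom  bias=-1
    (2,1)@(5, 3): e=[306,22,34] → █
    (3,1)@(7, 3): e=[308,60,-6] → ·
    (2,2)@(5, 5): e=[268,24,70] → █
    (3,2)@(7, 5): e=[270,62,30] → █
    (4,2)@(9, 5): e=[272,100,-10] → ·
    (2,3)@(5, 7): e=[230,26,106] → █
    (4,3)@(9, 7): e=[234,102,26] → █
    (5,3)@(11, 7): e=[236,140,-14] → ·
    (2,4)@(5, 9): e=[192,28,142] → █
    (5,4)@(11, 9): e=[198,142,22] → █
    (6,4)@(13, 9): e=[200,180,-18] → ·
    (2,5)@(5, 11): e=[154,30,178] → █
    (1,9)@(3, 19): e=[0,0,362] → █  [on edge]
  covered (46 px):
    · · · · · · · · · · ·
    · · █ · · · · · · · ·
    · · █ █ · · · · · · ·
    · · █ █ █ · · · · · ·
    · · █ █ █ █ · · · · ·
    · · █ █ █ █ █ · · · ·
    · · █ █ █ █ █ █ · · ·
    · · █ █ █ █ █ █ █ · ·
    · · █ █ █ █ █ █ █ █ ·
    · █ █ █ █ █ █ █ █ █ █
    · · · · · · · · · · ·
T2:
  2·area = 68  (B↔C swapped to make it positive)
  edge (4, 16)→(6, 0): d=(2,-16) top-left  bias=+0
  edge (6, 0)→(10, 2): d=(4,2) right/bottom  bias=-1
  edge (10, 2)→(4, 16): d=(-6,14) right/bottom  bias=-1
    (3,0)@(7, 1): e=[18,2,48] → █
    (4,0)@(9, 1): e=[50,-2,20] → ·
    (3,1)@(7, 3): e=[22,10,36] → █
    (4,1)@(9, 3): e=[54,6,8] → █
    (5,1)@(11, 3): e=[86,2,-20] → ·
    (3,2)@(7, 5): e=[26,18,24] → █
    (4,2)@(9, 5): e=[58,14,-4] → ·
    (3,3)@(7, 7): e=[30,26,12] → █
    (4,3)@(9, 7): e=[62,22,-16] → ·
    (2,4)@(5, 9): e=[2,38,28] → █
    (3,4)@(7, 9): e=[34,34,0] → ·  [on edge]
    (2,5)@(5, 11): e=[6,46,16] → █
  covered (8 px):
    · · · █ · · · · · · ·
    · · · █ █ · · · · · ·
    · · · █ · · · · · · ·
    · · · █ · · · · · · ·
    · · █ · · · · · · · ·
    · · █ · · · · · · · ·
    · · █ · · · · · · · ·
    · · · · · · · · · · ·
    · · · · · · · · · · ·
    · · · · · · · · · · ·
    · · · · · · · · · · ·

Z-buffer (winner per pixel, '.' = empty):
  . . . 2 . . . . . . .
  . . 1 2 2 . . . . . .
  . . 1 2 . . . . . . .
  . . 1 2 1 . . . . . .
  . . 2 1 1 1 . . . . .
  . . 2 1 1 1 1 . . . .
  . . 2 1 1 0 1 1 . . .
  . . 1 1 0 0 0 1 1 . .
  . . 1 0 0 0 0 1 1 1 .
  . 1 1 0 0 0 0 1 1 1 1
  . . . . . . 0 0 . . .

Result: 0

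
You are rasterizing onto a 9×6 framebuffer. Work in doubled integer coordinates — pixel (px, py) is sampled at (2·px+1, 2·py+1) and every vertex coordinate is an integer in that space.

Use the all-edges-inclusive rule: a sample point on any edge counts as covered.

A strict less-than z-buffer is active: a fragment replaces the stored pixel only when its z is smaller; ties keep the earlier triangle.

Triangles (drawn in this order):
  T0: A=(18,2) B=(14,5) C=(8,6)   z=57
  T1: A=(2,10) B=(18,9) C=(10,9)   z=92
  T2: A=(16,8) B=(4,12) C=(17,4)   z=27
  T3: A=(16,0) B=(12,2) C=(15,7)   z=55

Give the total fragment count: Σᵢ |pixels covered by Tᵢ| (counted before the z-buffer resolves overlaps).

T0:
  2·area = 14
  edge (18, 2)→(14, 5): d=(-4,3) inclusive
  edge (14, 5)→(8, 6): d=(-6,1) inclusive
  edge (8, 6)→(18, 2): d=(10,-4) inclusive
    (5,2)@(11, 5): e=[9,3,2] → █
    (6,2)@(13, 5): e=[3,1,10] → █
    (7,2)@(15, 5): e=[-3,-1,18] → ·
    (5,3)@(11, 7): e=[1,-9,22] → ·
    (6,3)@(13, 7): e=[-5,-11,30] → ·
  covered (2 px):
    · · · · · · · · ·
    · · · · · · · · ·
    · · · · · █ █ · ·
    · · · · · · · · ·
    · · · · · · · · ·
    · · · · · · · · ·
T1:
  2·area = 8  (B↔C swapped to make it positive)
  edge (2, 10)→(10, 9): d=(8,-1) inclusive
  edge (10, 9)→(18, 9): d=(8,0) inclusive
  edge (18, 9)→(2, 10): d=(-16,1) inclusive
    (0,4)@(1, 9): e=[-9,0,17] → ·  [on edge]
    (1,4)@(3, 9): e=[-7,0,15] → ·  [on edge]
    (2,4)@(5, 9): e=[-5,0,13] → ·  [on edge]
    (3,4)@(7, 9): e=[-3,0,11] → ·  [on edge]
    (4,4)@(9, 9): e=[-1,0,9] → ·  [on edge]
    (5,4)@(11, 9): e=[1,0,7] → █  [on edge]
    (6,4)@(13, 9): e=[3,0,5] → █  [on edge]
    (7,4)@(15, 9): e=[5,0,3] → █  [on edge]
    (8,4)@(17, 9): e=[7,0,1] → █  [on edge]
    (5,5)@(11, 11): e=[17,16,-25] → ·
    (6,5)@(13, 11): e=[19,16,-27] → ·
    (7,5)@(15, 11): e=[21,16,-29] → ·
  covered (4 px):
    · · · · · · · · ·
    · · · · · · · · ·
    · · · · · · · · ·
    · · · · · · · · ·
    · · · · · █ █ █ █
    · · · · · · · · ·
T2:
  2·area = 44
  edge (16, 8)→(4, 12): d=(-12,4) inclusive
  edge (4, 12)→(17, 4): d=(13,-8) inclusive
  edge (17, 4)→(16, 8): d=(-1,4) inclusive
    (6,3)@(13, 7): e=[24,7,13] → █
    (7,3)@(15, 7): e=[16,23,5] → █
    (8,3)@(17, 7): e=[8,39,-3] → ·
    (4,4)@(9, 9): e=[16,1,27] → █
    (5,4)@(11, 9): e=[8,17,19] → █
    (6,4)@(13, 9): e=[0,33,11] → █  [on edge]
    (7,4)@(15, 9): e=[-8,49,3] → ·
    (3,5)@(7, 11): e=[0,11,33] → █  [on edge]
    (4,5)@(9, 11): e=[-8,27,25] → ·
    (5,5)@(11, 11): e=[-16,43,17] → ·
    (6,5)@(13, 11): e=[-24,59,9] → ·
  covered (6 px):
    · · · · · · · · ·
    · · · · · · · · ·
    · · · · · · · · ·
    · · · · · · █ █ ·
    · · · · █ █ █ · ·
    · · · █ · · · · ·
T3:
  2·area = 26  (B↔C swapped to make it positive)
  edge (16, 0)→(15, 7): d=(-1,7) inclusive
  edge (15, 7)→(12, 2): d=(-3,-5) inclusive
  edge (12, 2)→(16, 0): d=(4,-2) inclusive
    (7,0)@(15, 1): e=[6,18,2] → █
    (8,0)@(17, 1): e=[-8,28,6] → ·
    (6,1)@(13, 3): e=[18,2,6] → █
    (8,1)@(17, 3): e=[-10,22,14] → ·
    (6,2)@(13, 5): e=[16,-4,14] → ·
    (7,2)@(15, 5): e=[2,6,18] → █
    (8,2)@(17, 5): e=[-12,16,22] → ·
    (7,3)@(15, 7): e=[0,0,26] → █  [on edge]
    (8,3)@(17, 7): e=[-14,10,30] → ·
    (7,4)@(15, 9): e=[-2,-6,34] → ·
  covered (5 px):
    · · · · · · · █ ·
    · · · · · · █ █ ·
    · · · · · · · █ ·
    · · · · · · · █ ·
    · · · · · · · · ·
    · · · · · · · · ·

Final: 17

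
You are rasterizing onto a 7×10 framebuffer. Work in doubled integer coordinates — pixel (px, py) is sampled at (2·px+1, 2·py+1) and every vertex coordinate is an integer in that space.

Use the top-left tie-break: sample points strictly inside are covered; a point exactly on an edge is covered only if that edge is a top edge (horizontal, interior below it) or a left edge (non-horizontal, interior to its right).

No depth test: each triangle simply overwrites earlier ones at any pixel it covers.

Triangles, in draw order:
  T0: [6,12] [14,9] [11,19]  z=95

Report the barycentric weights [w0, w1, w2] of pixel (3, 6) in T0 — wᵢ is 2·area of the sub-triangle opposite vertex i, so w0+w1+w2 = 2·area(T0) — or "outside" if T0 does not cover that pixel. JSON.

T0:
  2·area = 71
  edge (6, 12)→(14, 9): d=(8,-3) top-left  bias=+0
  edge (14, 9)→(11, 19): d=(-3,10) right/bottom  bias=-1
  edge (11, 19)→(6, 12): d=(-5,-7) top-left  bias=+0
    (0,2)@(1, 5): e=[-71,142,0] → .  [on edge]
    (4,5)@(9, 11): e=[1,44,26] → X
    (5,5)@(11, 11): e=[7,24,40] → X
    (6,5)@(13, 11): e=[13,4,54] → X
    (3,6)@(7, 13): e=[11,58,2] → X
    (6,6)@(13, 13): e=[29,-2,44] → .
    (3,7)@(7, 15): e=[27,52,-8] → .
    (4,7)@(9, 15): e=[33,32,6] → X
    (6,7)@(13, 15): e=[45,-8,34] → .
    (4,8)@(9, 17): e=[49,26,-4] → .
    (5,8)@(11, 17): e=[55,6,10] → X
    (6,8)@(13, 17): e=[61,-14,24] → .
    (5,9)@(11, 19): e=[71,0,0] → .  [on edge]
  covered (9 px):
    . . . . . . .
    . . . . . . .
    . . . . . . .
    . . . . . . .
    . . . . . . .
    . . . . X X X
    . . . X X X .
    . . . . X X .
    . . . . . X .
    . . . . . . .

Answer: [58,2,11]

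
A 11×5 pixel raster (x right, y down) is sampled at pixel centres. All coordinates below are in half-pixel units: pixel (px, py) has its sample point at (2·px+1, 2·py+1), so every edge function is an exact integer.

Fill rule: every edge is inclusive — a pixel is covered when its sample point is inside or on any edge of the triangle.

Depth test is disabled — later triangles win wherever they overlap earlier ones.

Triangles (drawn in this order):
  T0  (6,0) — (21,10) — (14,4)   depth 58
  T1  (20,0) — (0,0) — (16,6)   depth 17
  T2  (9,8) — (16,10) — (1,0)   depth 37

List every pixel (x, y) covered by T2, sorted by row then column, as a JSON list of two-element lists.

T0:
  2·area = 20  (B↔C swapped to make it positive)
  edge (6, 0)→(14, 4): d=(8,4) inclusive
  edge (14, 4)→(21, 10): d=(7,6) inclusive
  edge (21, 10)→(6, 0): d=(-15,-10) inclusive
    (5,1)@(11, 3): e=[4,11,5] → #
    (6,1)@(13, 3): e=[-4,-1,25] → ·
    (5,2)@(11, 5): e=[20,25,-25] → ·
    (7,2)@(15, 5): e=[4,1,15] → #
    (8,2)@(17, 5): e=[-4,-11,35] → ·
    (7,3)@(15, 7): e=[20,15,-15] → ·
    (8,3)@(17, 7): e=[12,3,5] → #
    (9,3)@(19, 7): e=[4,-9,25] → ·
    (8,4)@(17, 9): e=[28,17,-25] → ·
  covered (3 px):
    · · · · · · · · · · ·
    · · · · · # · · · · ·
    · · · · · · · # · · ·
    · · · · · · · · # · ·
    · · · · · · · · · · ·
T1:
  2·area = 120  (B↔C swapped to make it positive)
  edge (20, 0)→(16, 6): d=(-4,6) inclusive
  edge (16, 6)→(0, 0): d=(-16,-6) inclusive
  edge (0, 0)→(20, 0): d=(20,0) inclusive
    (1,0)@(3, 1): e=[98,2,20] → #
    (2,0)@(5, 1): e=[86,14,20] → #
    (3,0)@(7, 1): e=[74,26,20] → #
    (4,0)@(9, 1): e=[62,38,20] → #
    (5,0)@(11, 1): e=[50,50,20] → #
    (6,0)@(13, 1): e=[38,62,20] → #
    (7,0)@(15, 1): e=[26,74,20] → #
    (8,0)@(17, 1): e=[14,86,20] → #
    (9,0)@(19, 1): e=[2,98,20] → #
    (10,0)@(21, 1): e=[-10,110,20] → ·
    (1,1)@(3, 3): e=[90,-30,60] → ·
    (2,1)@(5, 3): e=[78,-18,60] → ·
  covered (15 px):
    · # # # # # # # # # ·
    · · · · # # # # # · ·
    · · · · · · · # · · ·
    · · · · · · · · · · ·
    · · · · · · · · · · ·
T2:
  2·area = 40  (B↔C swapped to make it positive)
  edge (9, 8)→(1, 0): d=(-8,-8) inclusive
  edge (1, 0)→(16, 10): d=(15,10) inclusive
  edge (16, 10)→(9, 8): d=(-7,-2) inclusive
    (2,1)@(5, 3): e=[8,5,27] → #
    (3,1)@(7, 3): e=[24,-15,31] → ·
    (2,2)@(5, 5): e=[-8,35,13] → ·
    (3,2)@(7, 5): e=[8,15,17] → #
    (4,2)@(9, 5): e=[24,-5,21] → ·
    (3,3)@(7, 7): e=[-8,45,3] → ·
    (4,3)@(9, 7): e=[8,25,7] → #
    (5,3)@(11, 7): e=[24,5,11] → #
    (6,3)@(13, 7): e=[40,-15,15] → ·
    (4,4)@(9, 9): e=[-8,55,-7] → ·
    (5,4)@(11, 9): e=[8,35,-3] → ·
    (6,4)@(13, 9): e=[24,15,1] → #
  covered (5 px):
    · · · · · · · · · · ·
    · · # · · · · · · · ·
    · · · # · · · · · · ·
    · · · · # # · · · · ·
    · · · · · · # · · · ·

Final: [[2,1],[3,2],[4,3],[5,3],[6,4]]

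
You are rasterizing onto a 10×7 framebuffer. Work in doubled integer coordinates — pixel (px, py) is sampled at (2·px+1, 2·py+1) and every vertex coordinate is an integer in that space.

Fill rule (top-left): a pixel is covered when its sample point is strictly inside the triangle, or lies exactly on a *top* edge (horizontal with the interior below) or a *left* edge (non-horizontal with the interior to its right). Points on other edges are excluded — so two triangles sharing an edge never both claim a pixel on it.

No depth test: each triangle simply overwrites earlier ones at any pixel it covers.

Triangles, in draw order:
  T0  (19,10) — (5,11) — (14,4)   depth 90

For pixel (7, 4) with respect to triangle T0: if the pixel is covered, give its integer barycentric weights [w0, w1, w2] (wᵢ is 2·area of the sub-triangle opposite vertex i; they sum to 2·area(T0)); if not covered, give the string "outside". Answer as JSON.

T0:
  2·area = 89
  edge (19, 10)→(5, 11): d=(-14,1) right/bottom  bias=-1
  edge (5, 11)→(14, 4): d=(9,-7) top-left  bias=+0
  edge (14, 4)→(19, 10): d=(5,6) right/bottom  bias=-1
    (6,2)@(13, 5): e=[76,2,11] → █
    (7,2)@(15, 5): e=[74,16,-1] → ·
    (5,3)@(11, 7): e=[50,6,33] → █
    (7,3)@(15, 7): e=[46,34,9] → █
    (8,3)@(17, 7): e=[44,48,-3] → ·
    (4,4)@(9, 9): e=[24,10,55] → █
    (8,4)@(17, 9): e=[16,66,7] → █
    (9,4)@(19, 9): e=[14,80,-5] → ·
    (2,5)@(5, 11): e=[0,0,89] → ·  [on edge]
    (4,5)@(9, 11): e=[-4,28,65] → ·
    (5,5)@(11, 11): e=[-6,42,53] → ·
    (6,5)@(13, 11): e=[-8,56,41] → ·
  covered (9 px):
    · · · · · · · · · ·
    · · · · · · · · · ·
    · · · · · · █ · · ·
    · · · · · █ █ █ · ·
    · · · · █ █ █ █ █ ·
    · · · · · · · · · ·
    · · · · · · · · · ·

Answer: [52,19,18]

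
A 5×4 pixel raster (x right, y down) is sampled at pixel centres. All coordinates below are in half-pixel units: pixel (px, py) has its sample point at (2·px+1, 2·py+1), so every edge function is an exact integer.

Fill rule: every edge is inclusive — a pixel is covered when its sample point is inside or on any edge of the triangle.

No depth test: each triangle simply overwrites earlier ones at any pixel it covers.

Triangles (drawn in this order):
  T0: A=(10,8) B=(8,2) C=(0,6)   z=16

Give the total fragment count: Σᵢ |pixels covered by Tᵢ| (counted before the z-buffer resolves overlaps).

T0:
  2·area = 56  (B↔C swapped to make it positive)
  edge (10, 8)→(0, 6): d=(-10,-2) inclusive
  edge (0, 6)→(8, 2): d=(8,-4) inclusive
  edge (8, 2)→(10, 8): d=(2,6) inclusive
    (3,1)@(7, 3): e=[44,4,8] → █
    (4,1)@(9, 3): e=[48,12,-4] → ·
    (1,2)@(3, 5): e=[16,4,36] → █
    (2,2)@(5, 5): e=[20,12,24] → █
    (4,2)@(9, 5): e=[28,28,0] → █  [on edge]
    (1,3)@(3, 7): e=[-4,20,40] → ·
    (2,3)@(5, 7): e=[0,28,28] → █  [on edge]
  covered (8 px):
    · · · · ·
    · · · █ ·
    · █ █ █ █
    · · █ █ █

Result: 8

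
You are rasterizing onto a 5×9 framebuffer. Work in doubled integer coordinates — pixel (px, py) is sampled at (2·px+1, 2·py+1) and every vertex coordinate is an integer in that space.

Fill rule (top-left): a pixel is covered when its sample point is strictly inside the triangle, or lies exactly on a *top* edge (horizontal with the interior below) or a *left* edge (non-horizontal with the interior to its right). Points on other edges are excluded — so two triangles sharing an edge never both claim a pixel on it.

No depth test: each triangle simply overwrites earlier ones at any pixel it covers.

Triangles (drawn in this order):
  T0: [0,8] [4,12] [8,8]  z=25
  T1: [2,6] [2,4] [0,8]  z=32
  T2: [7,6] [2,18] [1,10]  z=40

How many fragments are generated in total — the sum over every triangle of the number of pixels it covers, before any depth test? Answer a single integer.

T0:
  2·area = 32  (B↔C swapped to make it positive)
  edge (0, 8)→(8, 8): d=(8,0) top-left  bias=+0
  edge (8, 8)→(4, 12): d=(-4,4) right/bottom  bias=-1
  edge (4, 12)→(0, 8): d=(-4,-4) top-left  bias=+0
    (4,3)@(9, 7): e=[-8,0,40] → ·  [on edge]
    (0,4)@(1, 9): e=[8,24,0] → #  [on edge]
    (1,4)@(3, 9): e=[8,16,8] → #
    (2,4)@(5, 9): e=[8,8,16] → #
    (3,4)@(7, 9): e=[8,0,24] → ·  [on edge]
    (0,5)@(1, 11): e=[24,16,-8] → ·
    (1,5)@(3, 11): e=[24,8,0] → #  [on edge]
    (2,5)@(5, 11): e=[24,0,8] → ·  [on edge]
    (1,6)@(3, 13): e=[40,0,-8] → ·  [on edge]
    (2,6)@(5, 13): e=[40,-8,0] → ·  [on edge]
    (0,7)@(1, 15): e=[56,0,-24] → ·  [on edge]
    (3,7)@(7, 15): e=[56,-24,0] → ·  [on edge]
    (4,8)@(9, 17): e=[72,-40,0] → ·  [on edge]
  covered (4 px):
    · · · · ·
    · · · · ·
    · · · · ·
    · · · · ·
    # # # · ·
    · # · · ·
    · · · · ·
    · · · · ·
    · · · · ·
T1:
  2·area = 4  (B↔C swapped to make it positive)
  edge (2, 6)→(0, 8): d=(-2,2) right/bottom  bias=-1
  edge (0, 8)→(2, 4): d=(2,-4) top-left  bias=+0
  edge (2, 4)→(2, 6): d=(0,2) right/bottom  bias=-1
    (3,0)@(7, 1): e=[0,14,-10] → ·  [on edge]
    (2,1)@(5, 3): e=[0,10,-6] → ·  [on edge]
    (1,2)@(3, 5): e=[0,6,-2] → ·  [on edge]
    (0,3)@(1, 7): e=[0,2,2] → ·  [on edge]
  covered (0 px):
    · · · · ·
    · · · · ·
    · · · · ·
    · · · · ·
    · · · · ·
    · · · · ·
    · · · · ·
    · · · · ·
    · · · · ·
T2:
  2·area = 52
  edge (7, 6)→(2, 18): d=(-5,12) right/bottom  bias=-1
  edge (2, 18)→(1, 10): d=(-1,-8) top-left  bias=+0
  edge (1, 10)→(7, 6): d=(6,-4) top-left  bias=+0
    (1,4)@(3, 9): e=[33,17,2] → #
    (2,4)@(5, 9): e=[9,33,10] → #
    (3,4)@(7, 9): e=[-15,49,18] → ·
    (1,5)@(3, 11): e=[23,15,14] → #
    (2,5)@(5, 11): e=[-1,31,22] → ·
    (1,6)@(3, 13): e=[13,13,26] → #
    (2,6)@(5, 13): e=[-11,29,34] → ·
    (1,7)@(3, 15): e=[3,11,38] → #
    (2,7)@(5, 15): e=[-21,27,46] → ·
    (1,8)@(3, 17): e=[-7,9,50] → ·
  covered (5 px):
    · · · · ·
    · · · · ·
    · · · · ·
    · · · · ·
    · # # · ·
    · # · · ·
    · # · · ·
    · # · · ·
    · · · · ·

Result: 9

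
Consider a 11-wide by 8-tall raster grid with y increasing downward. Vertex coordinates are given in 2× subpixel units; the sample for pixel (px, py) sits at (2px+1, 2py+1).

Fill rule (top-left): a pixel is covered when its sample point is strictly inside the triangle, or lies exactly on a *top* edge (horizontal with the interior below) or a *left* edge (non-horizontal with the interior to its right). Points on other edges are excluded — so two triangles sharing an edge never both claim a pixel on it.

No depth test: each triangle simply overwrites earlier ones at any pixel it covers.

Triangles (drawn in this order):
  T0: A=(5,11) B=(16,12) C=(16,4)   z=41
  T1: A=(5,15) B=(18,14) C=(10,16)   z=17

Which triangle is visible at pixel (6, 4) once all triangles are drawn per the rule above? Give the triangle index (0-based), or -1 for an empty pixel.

T0:
  2·area = 88  (B↔C swapped to make it positive)
  edge (5, 11)→(16, 4): d=(11,-7) top-left  bias=+0
  edge (16, 4)→(16, 12): d=(0,8) right/bottom  bias=-1
  edge (16, 12)→(5, 11): d=(-11,-1) top-left  bias=+0
    (7,2)@(15, 5): e=[4,8,76] → #
    (8,2)@(17, 5): e=[18,-8,78] → ·
    (6,3)@(13, 7): e=[12,24,52] → #
    (8,3)@(17, 7): e=[40,-8,56] → ·
    (4,4)@(9, 9): e=[6,56,26] → #
    (5,4)@(11, 9): e=[20,40,28] → #
    (8,4)@(17, 9): e=[62,-8,34] → ·
    (2,5)@(5, 11): e=[0,88,0] → #  [on edge]
    (3,5)@(7, 11): e=[14,72,2] → #
    (8,5)@(17, 11): e=[84,-8,12] → ·
    (2,6)@(5, 13): e=[22,88,-22] → ·
    (3,6)@(7, 13): e=[36,72,-20] → ·
  covered (13 px):
    · · · · · · · · · · ·
    · · · · · · · · · · ·
    · · · · · · · # · · ·
    · · · · · · # # · · ·
    · · · · # # # # · · ·
    · · # # # # # # · · ·
    · · · · · · · · · · ·
    · · · · · · · · · · ·
T1:
  2·area = 18
  edge (5, 15)→(18, 14): d=(13,-1) top-left  bias=+0
  edge (18, 14)→(10, 16): d=(-8,2) right/bottom  bias=-1
  edge (10, 16)→(5, 15): d=(-5,-1) top-left  bias=+0
    (2,7)@(5, 15): e=[0,18,0] → #  [on edge]
    (3,7)@(7, 15): e=[2,14,2] → #
    (4,7)@(9, 15): e=[4,10,4] → #
    (5,7)@(11, 15): e=[6,6,6] → #
    (6,7)@(13, 15): e=[8,2,8] → #
    (7,7)@(15, 15): e=[10,-2,10] → ·
  covered (5 px):
    · · · · · · · · · · ·
    · · · · · · · · · · ·
    · · · · · · · · · · ·
    · · · · · · · · · · ·
    · · · · · · · · · · ·
    · · · · · · · · · · ·
    · · · · · · · · · · ·
    · · # # # # # · · · ·

Z-buffer (winner per pixel, '.' = empty):
  . . . . . . . . . . .
  . . . . . . . . . . .
  . . . . . . . 0 . . .
  . . . . . . 0 0 . . .
  . . . . 0 0 0 0 . . .
  . . 0 0 0 0 0 0 . . .
  . . . . . . . . . . .
  . . 1 1 1 1 1 . . . .

Answer: 0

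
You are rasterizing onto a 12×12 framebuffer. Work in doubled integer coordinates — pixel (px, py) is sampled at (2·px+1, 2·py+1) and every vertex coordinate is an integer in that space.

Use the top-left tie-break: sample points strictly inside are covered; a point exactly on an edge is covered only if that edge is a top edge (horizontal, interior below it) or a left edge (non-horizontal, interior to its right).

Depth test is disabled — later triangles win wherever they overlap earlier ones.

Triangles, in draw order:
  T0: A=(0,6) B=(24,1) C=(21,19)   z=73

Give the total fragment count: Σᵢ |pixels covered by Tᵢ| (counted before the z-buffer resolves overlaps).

T0:
  2·area = 417
  edge (0, 6)→(24, 1): d=(24,-5) top-left  bias=+0
  edge (24, 1)→(21, 19): d=(-3,18) right/bottom  bias=-1
  edge (21, 19)→(0, 6): d=(-21,-13) top-left  bias=+0
    (7,1)@(15, 3): e=[3,156,258] → █
    (8,1)@(17, 3): e=[13,120,284] → █
    (9,1)@(19, 3): e=[23,84,310] → █
    (10,1)@(21, 3): e=[33,48,336] → █
    (11,1)@(23, 3): e=[43,12,362] → █
    (2,2)@(5, 5): e=[1,330,86] → █
    (3,2)@(7, 5): e=[11,294,112] → █
    (4,2)@(9, 5): e=[21,258,138] → █
    (5,2)@(11, 5): e=[31,222,164] → █
    (6,2)@(13, 5): e=[41,186,190] → █
    (1,3)@(3, 7): e=[39,360,18] → █
    (11,3)@(23, 7): e=[139,0,278] → ·  [on edge]
    (10,9)@(21, 19): e=[417,0,0] → ·  [on edge]
  covered (52 px):
    · · · · · · · · · · · ·
    · · · · · · · █ █ █ █ █
    · · █ █ █ █ █ █ █ █ █ █
    · █ █ █ █ █ █ █ █ █ █ ·
    · · █ █ █ █ █ █ █ █ █ ·
    · · · · █ █ █ █ █ █ █ ·
    · · · · · · █ █ █ █ █ ·
    · · · · · · · █ █ █ █ ·
    · · · · · · · · · █ █ ·
    · · · · · · · · · · · ·
    · · · · · · · · · · · ·
    · · · · · · · · · · · ·

Answer: 52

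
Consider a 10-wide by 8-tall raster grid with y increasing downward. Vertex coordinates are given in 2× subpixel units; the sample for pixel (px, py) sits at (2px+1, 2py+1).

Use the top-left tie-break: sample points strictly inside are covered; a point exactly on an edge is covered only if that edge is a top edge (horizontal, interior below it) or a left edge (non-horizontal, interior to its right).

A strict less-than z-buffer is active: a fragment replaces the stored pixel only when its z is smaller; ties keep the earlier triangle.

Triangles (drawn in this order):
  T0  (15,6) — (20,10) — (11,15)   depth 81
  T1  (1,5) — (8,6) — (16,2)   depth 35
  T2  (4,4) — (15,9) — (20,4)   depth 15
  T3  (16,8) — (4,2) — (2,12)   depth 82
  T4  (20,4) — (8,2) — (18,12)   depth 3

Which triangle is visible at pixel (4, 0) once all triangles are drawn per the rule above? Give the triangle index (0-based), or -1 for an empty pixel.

T0:
  2·area = 61
  edge (15, 6)→(20, 10): d=(5,4) right/bottom  bias=-1
  edge (20, 10)→(11, 15): d=(-9,5) right/bottom  bias=-1
  edge (11, 15)→(15, 6): d=(4,-9) top-left  bias=+0
    (7,3)@(15, 7): e=[5,52,4] → █
    (8,3)@(17, 7): e=[-3,42,22] → ·
    (7,4)@(15, 9): e=[15,34,12] → █
    (8,4)@(17, 9): e=[7,24,30] → █
    (9,4)@(19, 9): e=[-1,14,48] → ·
    (6,5)@(13, 11): e=[33,26,2] → █
    (9,5)@(19, 11): e=[9,-4,56] → ·
    (6,6)@(13, 13): e=[43,8,10] → █
    (7,6)@(15, 13): e=[35,-2,28] → ·
    (8,6)@(17, 13): e=[27,-12,46] → ·
    (5,7)@(11, 15): e=[61,0,0] → ·  [on edge]
    (6,7)@(13, 15): e=[53,-10,18] → ·
  covered (7 px):
    · · · · · · · · · ·
    · · · · · · · · · ·
    · · · · · · · · · ·
    · · · · · · · █ · ·
    · · · · · · · █ █ ·
    · · · · · · █ █ █ ·
    · · · · · · █ · · ·
    · · · · · · · · · ·
T1:
  2·area = 36  (B↔C swapped to make it positive)
  edge (1, 5)→(16, 2): d=(15,-3) top-left  bias=+0
  edge (16, 2)→(8, 6): d=(-8,4) right/bottom  bias=-1
  edge (8, 6)→(1, 5): d=(-7,-1) top-left  bias=+0
    (5,1)@(11, 3): e=[0,12,24] → █  [on edge]
    (6,1)@(13, 3): e=[6,4,26] → █
    (7,1)@(15, 3): e=[12,-4,28] → ·
    (0,2)@(1, 5): e=[0,36,0] → █  [on edge]
    (1,2)@(3, 5): e=[6,28,2] → █
    (2,2)@(5, 5): e=[12,20,4] → █
    (3,2)@(7, 5): e=[18,12,6] → █
    (4,2)@(9, 5): e=[24,4,8] → █
    (5,2)@(11, 5): e=[30,-4,10] → ·
    (6,2)@(13, 5): e=[36,-12,12] → ·
    (0,3)@(1, 7): e=[30,20,-14] → ·
    (1,3)@(3, 7): e=[36,12,-12] → ·
    (7,3)@(15, 7): e=[72,-36,0] → ·  [on edge]
  covered (7 px):
    · · · · · · · · · ·
    · · · · · █ █ · · ·
    █ █ █ █ █ · · · · ·
    · · · · · · · · · ·
    · · · · · · · · · ·
    · · · · · · · · · ·
    · · · · · · · · · ·
    · · · · · · · · · ·
T2:
  2·area = 80  (B↔C swapped to make it positive)
  edge (4, 4)→(20, 4): d=(16,0) top-left  bias=+0
  edge (20, 4)→(15, 9): d=(-5,5) right/bottom  bias=-1
  edge (15, 9)→(4, 4): d=(-11,-5) top-left  bias=+0
    (3,2)@(7, 5): e=[16,60,4] → █
    (4,2)@(9, 5): e=[16,50,14] → █
    (5,2)@(11, 5): e=[16,40,24] → █
    (6,2)@(13, 5): e=[16,30,34] → █
    (7,2)@(15, 5): e=[16,20,44] → █
    (8,2)@(17, 5): e=[16,10,54] → █
    (9,2)@(19, 5): e=[16,0,64] → ·  [on edge]
    (3,3)@(7, 7): e=[48,50,-18] → ·
    (4,3)@(9, 7): e=[48,40,-8] → ·
    (5,3)@(11, 7): e=[48,30,2] → █
    (8,3)@(17, 7): e=[48,0,32] → ·  [on edge]
    (5,4)@(11, 9): e=[80,20,-20] → ·
    (7,4)@(15, 9): e=[80,0,0] → ·  [on edge]
    (6,5)@(13, 11): e=[112,0,-32] → ·  [on edge]
    (5,6)@(11, 13): e=[144,0,-64] → ·  [on edge]
    (4,7)@(9, 15): e=[176,0,-96] → ·  [on edge]
  covered (9 px):
    · · · · · · · · · ·
    · · · · · · · · · ·
    · · · █ █ █ █ █ █ ·
    · · · · · █ █ █ · ·
    · · · · · · · · · ·
    · · · · · · · · · ·
    · · · · · · · · · ·
    · · · · · · · · · ·
T3:
  2·area = 132  (B↔C swapped to make it positive)
  edge (16, 8)→(2, 12): d=(-14,4) right/bottom  bias=-1
  edge (2, 12)→(4, 2): d=(2,-10) top-left  bias=+0
  edge (4, 2)→(16, 8): d=(12,6) right/bottom  bias=-1
    (2,1)@(5, 3): e=[114,12,6] → █
    (3,1)@(7, 3): e=[106,32,-6] → ·
    (2,2)@(5, 5): e=[86,16,30] → █
    (3,2)@(7, 5): e=[78,36,18] → █
    (4,2)@(9, 5): e=[70,56,6] → █
    (5,2)@(11, 5): e=[62,76,-6] → ·
    (1,3)@(3, 7): e=[66,0,66] → █  [on edge]
    (5,3)@(11, 7): e=[34,80,18] → █
    (6,3)@(13, 7): e=[26,100,6] → █
    (7,3)@(15, 7): e=[18,120,-6] → ·
    (1,4)@(3, 9): e=[38,4,90] → █
    (6,4)@(13, 9): e=[-2,104,30] → ·
  covered (17 px):
    · · · · · · · · · ·
    · · █ · · · · · · ·
    · · █ █ █ · · · · ·
    · █ █ █ █ █ █ · · ·
    · █ █ █ █ █ · · · ·
    · █ █ · · · · · · ·
    · · · · · · · · · ·
    · · · · · · · · · ·
T4:
  2·area = 100  (B↔C swapped to make it positive)
  edge (20, 4)→(18, 12): d=(-2,8) right/bottom  bias=-1
  edge (18, 12)→(8, 2): d=(-10,-10) top-left  bias=+0
  edge (8, 2)→(20, 4): d=(12,2) right/bottom  bias=-1
    (3,0)@(7, 1): e=[110,0,-10] → ·  [on edge]
    (4,1)@(9, 3): e=[90,0,10] → █  [on edge]
    (5,1)@(11, 3): e=[74,20,6] → █
    (6,1)@(13, 3): e=[58,40,2] → █
    (7,1)@(15, 3): e=[42,60,-2] → ·
    (4,2)@(9, 5): e=[86,-20,34] → ·
    (5,2)@(11, 5): e=[70,0,30] → █  [on edge]
    (7,2)@(15, 5): e=[38,40,22] → █
    (8,2)@(17, 5): e=[22,60,18] → █
    (9,2)@(19, 5): e=[6,80,14] → █
    (5,3)@(11, 7): e=[66,-20,54] → ·
    (6,3)@(13, 7): e=[50,0,50] → █  [on edge]
    (7,4)@(15, 9): e=[30,0,70] → █  [on edge]
    (8,5)@(17, 11): e=[10,0,90] → █  [on edge]
    (9,6)@(19, 13): e=[-10,0,110] → ·  [on edge]
  covered (15 px):
    · · · · · · · · · ·
    · · · · █ █ █ · · ·
    · · · · · █ █ █ █ █
    · · · · · · █ █ █ █
    · · · · · · · █ █ ·
    · · · · · · · · █ ·
    · · · · · · · · · ·
    · · · · · · · · · ·

Z-buffer (winner per pixel, '.' = empty):
  . . . . . . . . . .
  . . 3 . 4 4 4 . . .
  1 1 1 2 2 4 4 4 4 4
  . 3 3 3 3 2 4 4 4 4
  . 3 3 3 3 3 . 4 4 .
  . 3 3 . . . 0 0 4 .
  . . . . . . 0 . . .
  . . . . . . . . . .

Result: -1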